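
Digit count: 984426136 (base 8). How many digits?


984426136 in base 8 = 7253223230
Number of digits = 10

10 digits (base 8)


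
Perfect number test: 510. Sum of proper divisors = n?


Proper divisors of 510: 1, 2, 3, 5, 6, 10, 15, 17, 30, 34, 51, 85, 102, 170, 255
Sum = 1 + 2 + 3 + 5 + 6 + 10 + 15 + 17 + 30 + 34 + 51 + 85 + 102 + 170 + 255 = 786

No, 510 is not perfect (786 ≠ 510)


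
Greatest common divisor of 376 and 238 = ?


376 = 1 * 238 + 138
238 = 1 * 138 + 100
138 = 1 * 100 + 38
100 = 2 * 38 + 24
38 = 1 * 24 + 14
24 = 1 * 14 + 10
14 = 1 * 10 + 4
10 = 2 * 4 + 2
4 = 2 * 2 + 0
GCD = 2


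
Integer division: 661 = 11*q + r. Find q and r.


661 = 11 * 60 + 1
Check: 660 + 1 = 661

q = 60, r = 1


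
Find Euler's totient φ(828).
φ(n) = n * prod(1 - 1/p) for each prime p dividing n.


828 = 2^2 × 3^2 × 23
Prime factors: 2, 3, 23
φ(828) = 828 × (1-1/2) × (1-1/3) × (1-1/23)
= 828 × 1/2 × 2/3 × 22/23 = 264

φ(828) = 264


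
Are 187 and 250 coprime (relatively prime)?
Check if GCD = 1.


Euclidean algorithm:
250 = 1 * 187 + 63
187 = 2 * 63 + 61
63 = 1 * 61 + 2
61 = 30 * 2 + 1
2 = 2 * 1 + 0
GCD(187, 250) = 1

Yes, coprime (GCD = 1)


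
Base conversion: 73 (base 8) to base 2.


73 (base 8) = 59 (decimal)
59 (decimal) = 111011 (base 2)


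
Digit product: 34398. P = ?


3 × 4 × 3 × 9 × 8 = 2592


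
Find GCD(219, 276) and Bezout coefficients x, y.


Tabular extended Euclidean (each row: r = 219*s + 276*t):
r=219, s=1, t=0
r=276, s=0, t=1
q=0: r=219, s=1, t=0   [219*(1) + 276*(0) = 219]
q=1: r=57, s=-1, t=1   [219*(-1) + 276*(1) = 57]
q=3: r=48, s=4, t=-3   [219*(4) + 276*(-3) = 48]
q=1: r=9, s=-5, t=4   [219*(-5) + 276*(4) = 9]
q=5: r=3, s=29, t=-23   [219*(29) + 276*(-23) = 3]
q=3: r=0, s=-92, t=73   [219*(-92) + 276*(73) = 0]
GCD = 3; from the row with r=3: x=29, y=-23
Check: 219*(29) + 276*(-23) = 6351 - 6348 = 3

GCD = 3, x = 29, y = -23


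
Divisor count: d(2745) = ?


2745 = 3^2 × 5^1 × 61^1
d(2745) = (2+1) × (1+1) × (1+1) = 12

12 divisors


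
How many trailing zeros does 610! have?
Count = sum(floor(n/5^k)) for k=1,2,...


floor(610/5) = 122
floor(610/25) = 24
floor(610/125) = 4
Total = 150

150 trailing zeros


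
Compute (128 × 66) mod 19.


128 × 66 = 8448
8448 mod 19 = 12


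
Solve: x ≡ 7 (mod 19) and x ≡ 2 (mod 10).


M = 19*10 = 190
M1 = M/19 = 10, M2 = M/10 = 19
M1^(-1) mod 19 = 2, M2^(-1) mod 10 = 9
x = 7*10*2 + 2*19*9 = 482
482 mod 190 = 102
Check: 102 mod 19 = 7 ✓, 102 mod 10 = 2 ✓

x ≡ 102 (mod 190)


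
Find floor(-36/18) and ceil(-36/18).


-36/18 = -2.0000
floor = -2
ceil = -2

floor = -2, ceil = -2


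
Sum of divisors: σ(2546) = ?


Divisors of 2546: 1, 2, 19, 38, 67, 134, 1273, 2546
Sum = 1 + 2 + 19 + 38 + 67 + 134 + 1273 + 2546 = 4080

σ(2546) = 4080


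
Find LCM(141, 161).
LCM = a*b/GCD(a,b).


GCD(141, 161) = 1
LCM = 141*161/1 = 22701/1 = 22701

LCM = 22701


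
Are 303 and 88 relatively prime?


Euclidean algorithm:
303 = 3 * 88 + 39
88 = 2 * 39 + 10
39 = 3 * 10 + 9
10 = 1 * 9 + 1
9 = 9 * 1 + 0
GCD(303, 88) = 1

Yes, coprime (GCD = 1)


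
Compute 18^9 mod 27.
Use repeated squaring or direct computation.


18^1 mod 27 = 18
18^2 mod 27 = 0
18^3 mod 27 = 0
18^4 mod 27 = 0
18^5 mod 27 = 0
18^6 mod 27 = 0
18^7 mod 27 = 0
18^8 mod 27 = 0
18^9 mod 27 = 0


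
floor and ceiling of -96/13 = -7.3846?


-96/13 = -7.3846
floor = -8
ceil = -7

floor = -8, ceil = -7


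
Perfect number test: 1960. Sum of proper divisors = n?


Proper divisors of 1960: 1, 2, 4, 5, 7, 8, 10, 14, 20, 28, 35, 40, 49, 56, 70, 98, 140, 196, 245, 280, 392, 490, 980
Sum = 1 + 2 + 4 + 5 + 7 + 8 + 10 + 14 + 20 + 28 + 35 + 40 + 49 + 56 + 70 + 98 + 140 + 196 + 245 + 280 + 392 + 490 + 980 = 3170

No, 1960 is not perfect (3170 ≠ 1960)


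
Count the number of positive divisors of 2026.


2026 = 2^1 × 1013^1
d(2026) = (1+1) × (1+1) = 4

4 divisors


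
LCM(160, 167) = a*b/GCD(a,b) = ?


GCD(160, 167) = 1
LCM = 160*167/1 = 26720/1 = 26720

LCM = 26720


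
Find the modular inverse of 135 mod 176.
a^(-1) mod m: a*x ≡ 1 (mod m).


Use the extended Euclidean algorithm on (176, 135); each row r = 176*s + 135*t:
r=176, s=1, t=0
r=135, s=0, t=1
q=1: r=41, s=1, t=-1   [176*(1) + 135*(-1) = 41]
q=3: r=12, s=-3, t=4   [176*(-3) + 135*(4) = 12]
q=3: r=5, s=10, t=-13   [176*(10) + 135*(-13) = 5]
q=2: r=2, s=-23, t=30   [176*(-23) + 135*(30) = 2]
q=2: r=1, s=56, t=-73   [176*(56) + 135*(-73) = 1]
q=2: r=0, s=-135, t=176   [176*(-135) + 135*(176) = 0]
GCD = 1 with t = -73, so 135*(-73) ≡ 1 (mod 176)
Inverse = -73 mod 176 = 103
Check: 135 * 103 = 13905 ≡ 1 (mod 176)

135^(-1) ≡ 103 (mod 176)


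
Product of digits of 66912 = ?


6 × 6 × 9 × 1 × 2 = 648


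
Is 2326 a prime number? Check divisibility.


2326 / 2 = 1163 (exact division)
2326 is NOT prime.

No, 2326 is not prime


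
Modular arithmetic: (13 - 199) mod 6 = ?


13 - 199 = -186
-186 mod 6 = 0


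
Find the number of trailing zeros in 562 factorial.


floor(562/5) = 112
floor(562/25) = 22
floor(562/125) = 4
Total = 138

138 trailing zeros


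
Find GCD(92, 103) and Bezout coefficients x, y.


Tabular extended Euclidean (each row: r = 92*s + 103*t):
r=92, s=1, t=0
r=103, s=0, t=1
q=0: r=92, s=1, t=0   [92*(1) + 103*(0) = 92]
q=1: r=11, s=-1, t=1   [92*(-1) + 103*(1) = 11]
q=8: r=4, s=9, t=-8   [92*(9) + 103*(-8) = 4]
q=2: r=3, s=-19, t=17   [92*(-19) + 103*(17) = 3]
q=1: r=1, s=28, t=-25   [92*(28) + 103*(-25) = 1]
q=3: r=0, s=-103, t=92   [92*(-103) + 103*(92) = 0]
GCD = 1; from the row with r=1: x=28, y=-25
Check: 92*(28) + 103*(-25) = 2576 - 2575 = 1

GCD = 1, x = 28, y = -25


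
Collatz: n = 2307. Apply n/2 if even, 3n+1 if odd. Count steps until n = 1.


2307 → 6922 → 3461 → 10384 → 5192 → 2596 → 1298 → 649 → 1948 → 974 → 487 → 1462 → 731 → 2194 → 1097 → 3292 → 1646 → 823 → 2470 → 1235 → 3706 → 1853 → 5560 → 2780 → 1390 → 695 → 2086 → 1043 → 3130 → 1565 → 4696 → 2348 → 1174 → 587 → 1762 → 881 → 2644 → 1322 → 661 → 1984 → 992 → 496 → 248 → 124 → 62 → 31 → 94 → 47 → 142 → 71 → 214 → 107 → 322 → 161 → 484 → 242 → 121 → 364 → 182 → 91 → 274 → 137 → 412 → 206 → 103 → 310 → 155 → 466 → 233 → 700 → 350 → 175 → 526 → 263 → 790 → 395 → 1186 → 593 → 1780 → 890 → 445 → 1336 → 668 → 334 → 167 → 502 → 251 → 754 → 377 → 1132 → 566 → 283 → 850 → 425 → 1276 → 638 → 319 → 958 → 479 → 1438 → 719 → 2158 → 1079 → 3238 → 1619 → 4858 → 2429 → 7288 → 3644 → 1822 → 911 → 2734 → 1367 → 4102 → 2051 → 6154 → 3077 → 9232 → 4616 → 2308 → 1154 → 577 → 1732 → 866 → 433 → 1300 → 650 → 325 → 976 → 488 → 244 → 122 → 61 → 184 → 92 → 46 → 23 → 70 → 35 → 106 → 53 → 160 → 80 → 40 → 20 → 10 → 5 → 16 → 8 → 4 → 2 → 1
Total steps = 151

151 steps


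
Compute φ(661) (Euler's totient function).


661 = 661
Prime factors: 661
φ(661) = 661 × (1-1/661)
= 661 × 660/661 = 660

φ(661) = 660


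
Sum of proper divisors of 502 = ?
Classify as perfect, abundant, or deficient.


Proper divisors: 1, 2, 251
Sum = 1 + 2 + 251 = 254
254 < 502 → deficient

s(502) = 254 (deficient)


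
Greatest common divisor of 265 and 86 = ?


265 = 3 * 86 + 7
86 = 12 * 7 + 2
7 = 3 * 2 + 1
2 = 2 * 1 + 0
GCD = 1


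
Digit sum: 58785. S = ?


5 + 8 + 7 + 8 + 5 = 33


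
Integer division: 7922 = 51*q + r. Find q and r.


7922 = 51 * 155 + 17
Check: 7905 + 17 = 7922

q = 155, r = 17


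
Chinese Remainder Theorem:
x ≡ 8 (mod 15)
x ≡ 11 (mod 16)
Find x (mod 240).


M = 15*16 = 240
M1 = M/15 = 16, M2 = M/16 = 15
M1^(-1) mod 15 = 1, M2^(-1) mod 16 = 15
x = 8*16*1 + 11*15*15 = 2603
2603 mod 240 = 203
Check: 203 mod 15 = 8 ✓, 203 mod 16 = 11 ✓

x ≡ 203 (mod 240)


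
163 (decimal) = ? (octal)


163 (base 10) = 163 (decimal)
163 (decimal) = 243 (base 8)


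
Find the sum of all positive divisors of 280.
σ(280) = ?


Divisors of 280: 1, 2, 4, 5, 7, 8, 10, 14, 20, 28, 35, 40, 56, 70, 140, 280
Sum = 1 + 2 + 4 + 5 + 7 + 8 + 10 + 14 + 20 + 28 + 35 + 40 + 56 + 70 + 140 + 280 = 720

σ(280) = 720


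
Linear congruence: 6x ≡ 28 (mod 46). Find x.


GCD(6, 46) = 2 divides 28
Divide: 3x ≡ 14 (mod 23)
x ≡ 20 (mod 23)


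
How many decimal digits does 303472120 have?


303472120 has 9 digits in base 10
floor(log10(303472120)) + 1 = floor(8.4821) + 1 = 9

9 digits (base 10)


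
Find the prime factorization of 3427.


3427 / 23 = 149
149 / 149 = 1
3427 = 23 × 149


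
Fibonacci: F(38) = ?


Sequence: 1, 1, 2, 3, 5, 8, 13, 21, 34, 55, 89, 144, 233, 377, 610, 987, 1597, 2584, 4181, 6765, 10946, 17711, 28657, 46368, 75025, 121393, 196418, 317811, 514229, 832040, 1346269, 2178309, 3524578, 5702887, 9227465, 14930352, 24157817, 39088169
F(38) = 39088169


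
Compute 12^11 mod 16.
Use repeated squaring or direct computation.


12^1 mod 16 = 12
12^2 mod 16 = 0
12^3 mod 16 = 0
12^4 mod 16 = 0
12^5 mod 16 = 0
12^6 mod 16 = 0
12^7 mod 16 = 0
12^8 mod 16 = 0
12^9 mod 16 = 0
12^10 mod 16 = 0
12^11 mod 16 = 0


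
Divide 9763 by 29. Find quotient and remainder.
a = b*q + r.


9763 = 29 * 336 + 19
Check: 9744 + 19 = 9763

q = 336, r = 19


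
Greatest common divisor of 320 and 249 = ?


320 = 1 * 249 + 71
249 = 3 * 71 + 36
71 = 1 * 36 + 35
36 = 1 * 35 + 1
35 = 35 * 1 + 0
GCD = 1


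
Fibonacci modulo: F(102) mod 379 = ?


F(k) mod 379 for k=1..102:
1, 1, 2, 3, 5, 8, 13, 21, 34, 55, 89, 144, 233, 377, 231, 229, 81, 310, 12, 322, 334, 277, 232, 130, 362, 113, 96, 209, 305, 135, 61, 196, 257, 74, 331, 26, 357, 4, 361, 365, 347, 333, 301, 255, 177, 53, 230, 283, 134, 38, 172, 210, 3, 213, 216, 50, 266, 316, 203, 140, 343, 104, 68, 172, 240, 33, 273, 306, 200, 127, 327, 75, 23, 98, 121, 219, 340, 180, 141, 321, 83, 25, 108, 133, 241, 374, 236, 231, 88, 319, 28, 347, 375, 343, 339, 303, 263, 187, 71, 258, 329, 208
F(102) mod 379 = 208


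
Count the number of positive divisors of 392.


392 = 2^3 × 7^2
d(392) = (3+1) × (2+1) = 12

12 divisors


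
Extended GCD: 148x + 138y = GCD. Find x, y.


Tabular extended Euclidean (each row: r = 148*s + 138*t):
r=148, s=1, t=0
r=138, s=0, t=1
q=1: r=10, s=1, t=-1   [148*(1) + 138*(-1) = 10]
q=13: r=8, s=-13, t=14   [148*(-13) + 138*(14) = 8]
q=1: r=2, s=14, t=-15   [148*(14) + 138*(-15) = 2]
q=4: r=0, s=-69, t=74   [148*(-69) + 138*(74) = 0]
GCD = 2; from the row with r=2: x=14, y=-15
Check: 148*(14) + 138*(-15) = 2072 - 2070 = 2

GCD = 2, x = 14, y = -15


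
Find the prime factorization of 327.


327 / 3 = 109
109 / 109 = 1
327 = 3 × 109


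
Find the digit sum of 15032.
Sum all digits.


1 + 5 + 0 + 3 + 2 = 11


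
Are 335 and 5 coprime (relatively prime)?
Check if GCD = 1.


Euclidean algorithm:
335 = 67 * 5 + 0
GCD(335, 5) = 5

No, not coprime (GCD = 5)


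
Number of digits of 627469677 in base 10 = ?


627469677 has 9 digits in base 10
floor(log10(627469677)) + 1 = floor(8.7976) + 1 = 9

9 digits (base 10)


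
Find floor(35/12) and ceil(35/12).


35/12 = 2.9167
floor = 2
ceil = 3

floor = 2, ceil = 3


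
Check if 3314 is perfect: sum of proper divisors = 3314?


Proper divisors of 3314: 1, 2, 1657
Sum = 1 + 2 + 1657 = 1660

No, 3314 is not perfect (1660 ≠ 3314)


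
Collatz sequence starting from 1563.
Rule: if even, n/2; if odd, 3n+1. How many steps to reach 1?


1563 → 4690 → 2345 → 7036 → 3518 → 1759 → 5278 → 2639 → 7918 → 3959 → 11878 → 5939 → 17818 → 8909 → 26728 → 13364 → 6682 → 3341 → 10024 → 5012 → 2506 → 1253 → 3760 → 1880 → 940 → 470 → 235 → 706 → 353 → 1060 → 530 → 265 → 796 → 398 → 199 → 598 → 299 → 898 → 449 → 1348 → 674 → 337 → 1012 → 506 → 253 → 760 → 380 → 190 → 95 → 286 → 143 → 430 → 215 → 646 → 323 → 970 → 485 → 1456 → 728 → 364 → 182 → 91 → 274 → 137 → 412 → 206 → 103 → 310 → 155 → 466 → 233 → 700 → 350 → 175 → 526 → 263 → 790 → 395 → 1186 → 593 → 1780 → 890 → 445 → 1336 → 668 → 334 → 167 → 502 → 251 → 754 → 377 → 1132 → 566 → 283 → 850 → 425 → 1276 → 638 → 319 → 958 → 479 → 1438 → 719 → 2158 → 1079 → 3238 → 1619 → 4858 → 2429 → 7288 → 3644 → 1822 → 911 → 2734 → 1367 → 4102 → 2051 → 6154 → 3077 → 9232 → 4616 → 2308 → 1154 → 577 → 1732 → 866 → 433 → 1300 → 650 → 325 → 976 → 488 → 244 → 122 → 61 → 184 → 92 → 46 → 23 → 70 → 35 → 106 → 53 → 160 → 80 → 40 → 20 → 10 → 5 → 16 → 8 → 4 → 2 → 1
Total steps = 153

153 steps


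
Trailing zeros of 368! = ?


floor(368/5) = 73
floor(368/25) = 14
floor(368/125) = 2
Total = 89

89 trailing zeros


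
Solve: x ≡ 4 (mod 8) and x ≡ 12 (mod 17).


M = 8*17 = 136
M1 = M/8 = 17, M2 = M/17 = 8
M1^(-1) mod 8 = 1, M2^(-1) mod 17 = 15
x = 4*17*1 + 12*8*15 = 1508
1508 mod 136 = 12
Check: 12 mod 8 = 4 ✓, 12 mod 17 = 12 ✓

x ≡ 12 (mod 136)


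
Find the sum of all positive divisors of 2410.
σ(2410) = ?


Divisors of 2410: 1, 2, 5, 10, 241, 482, 1205, 2410
Sum = 1 + 2 + 5 + 10 + 241 + 482 + 1205 + 2410 = 4356

σ(2410) = 4356


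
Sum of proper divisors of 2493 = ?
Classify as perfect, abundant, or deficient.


Proper divisors: 1, 3, 9, 277, 831
Sum = 1 + 3 + 9 + 277 + 831 = 1121
1121 < 2493 → deficient

s(2493) = 1121 (deficient)


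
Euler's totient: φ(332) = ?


332 = 2^2 × 83
Prime factors: 2, 83
φ(332) = 332 × (1-1/2) × (1-1/83)
= 332 × 1/2 × 82/83 = 164

φ(332) = 164


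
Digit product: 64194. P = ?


6 × 4 × 1 × 9 × 4 = 864


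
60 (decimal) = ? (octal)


60 (base 10) = 60 (decimal)
60 (decimal) = 74 (base 8)


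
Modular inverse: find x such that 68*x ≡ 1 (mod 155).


Use the extended Euclidean algorithm on (155, 68); each row r = 155*s + 68*t:
r=155, s=1, t=0
r=68, s=0, t=1
q=2: r=19, s=1, t=-2   [155*(1) + 68*(-2) = 19]
q=3: r=11, s=-3, t=7   [155*(-3) + 68*(7) = 11]
q=1: r=8, s=4, t=-9   [155*(4) + 68*(-9) = 8]
q=1: r=3, s=-7, t=16   [155*(-7) + 68*(16) = 3]
q=2: r=2, s=18, t=-41   [155*(18) + 68*(-41) = 2]
q=1: r=1, s=-25, t=57   [155*(-25) + 68*(57) = 1]
q=2: r=0, s=68, t=-155   [155*(68) + 68*(-155) = 0]
GCD = 1 with t = 57, so 68*(57) ≡ 1 (mod 155)
Inverse = 57 mod 155 = 57
Check: 68 * 57 = 3876 ≡ 1 (mod 155)

68^(-1) ≡ 57 (mod 155)


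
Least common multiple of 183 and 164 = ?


GCD(183, 164) = 1
LCM = 183*164/1 = 30012/1 = 30012

LCM = 30012


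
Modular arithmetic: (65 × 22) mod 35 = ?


65 × 22 = 1430
1430 mod 35 = 30


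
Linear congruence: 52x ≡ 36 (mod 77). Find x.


GCD(52, 77) = 1, unique solution
a^(-1) mod 77 = 40
x = 40 * 36 mod 77 = 54

x ≡ 54 (mod 77)


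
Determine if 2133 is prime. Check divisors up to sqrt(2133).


2133 / 3 = 711 (exact division)
2133 is NOT prime.

No, 2133 is not prime


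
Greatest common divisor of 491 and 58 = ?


491 = 8 * 58 + 27
58 = 2 * 27 + 4
27 = 6 * 4 + 3
4 = 1 * 3 + 1
3 = 3 * 1 + 0
GCD = 1


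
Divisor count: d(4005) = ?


4005 = 3^2 × 5^1 × 89^1
d(4005) = (2+1) × (1+1) × (1+1) = 12

12 divisors


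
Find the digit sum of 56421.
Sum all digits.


5 + 6 + 4 + 2 + 1 = 18


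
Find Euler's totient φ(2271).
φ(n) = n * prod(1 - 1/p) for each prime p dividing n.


2271 = 3 × 757
Prime factors: 3, 757
φ(2271) = 2271 × (1-1/3) × (1-1/757)
= 2271 × 2/3 × 756/757 = 1512

φ(2271) = 1512


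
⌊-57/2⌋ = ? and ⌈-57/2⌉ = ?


-57/2 = -28.5000
floor = -29
ceil = -28

floor = -29, ceil = -28


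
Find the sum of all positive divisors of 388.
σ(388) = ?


Divisors of 388: 1, 2, 4, 97, 194, 388
Sum = 1 + 2 + 4 + 97 + 194 + 388 = 686

σ(388) = 686


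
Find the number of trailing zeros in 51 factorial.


floor(51/5) = 10
floor(51/25) = 2
Total = 12

12 trailing zeros


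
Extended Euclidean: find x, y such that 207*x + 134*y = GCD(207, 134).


Tabular extended Euclidean (each row: r = 207*s + 134*t):
r=207, s=1, t=0
r=134, s=0, t=1
q=1: r=73, s=1, t=-1   [207*(1) + 134*(-1) = 73]
q=1: r=61, s=-1, t=2   [207*(-1) + 134*(2) = 61]
q=1: r=12, s=2, t=-3   [207*(2) + 134*(-3) = 12]
q=5: r=1, s=-11, t=17   [207*(-11) + 134*(17) = 1]
q=12: r=0, s=134, t=-207   [207*(134) + 134*(-207) = 0]
GCD = 1; from the row with r=1: x=-11, y=17
Check: 207*(-11) + 134*(17) = -2277 + 2278 = 1

GCD = 1, x = -11, y = 17


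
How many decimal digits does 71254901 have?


71254901 has 8 digits in base 10
floor(log10(71254901)) + 1 = floor(7.8528) + 1 = 8

8 digits (base 10)


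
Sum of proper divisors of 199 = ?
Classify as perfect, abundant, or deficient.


Proper divisors: 1
Sum = 1 = 1
1 < 199 → deficient

s(199) = 1 (deficient)


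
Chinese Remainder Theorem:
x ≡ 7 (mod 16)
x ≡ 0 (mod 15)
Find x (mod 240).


M = 16*15 = 240
M1 = M/16 = 15, M2 = M/15 = 16
M1^(-1) mod 16 = 15, M2^(-1) mod 15 = 1
x = 7*15*15 + 0*16*1 = 1575
1575 mod 240 = 135
Check: 135 mod 16 = 7 ✓, 135 mod 15 = 0 ✓

x ≡ 135 (mod 240)


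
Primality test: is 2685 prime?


2685 / 3 = 895 (exact division)
2685 is NOT prime.

No, 2685 is not prime


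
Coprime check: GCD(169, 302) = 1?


Euclidean algorithm:
302 = 1 * 169 + 133
169 = 1 * 133 + 36
133 = 3 * 36 + 25
36 = 1 * 25 + 11
25 = 2 * 11 + 3
11 = 3 * 3 + 2
3 = 1 * 2 + 1
2 = 2 * 1 + 0
GCD(169, 302) = 1

Yes, coprime (GCD = 1)


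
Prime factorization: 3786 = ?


3786 / 2 = 1893
1893 / 3 = 631
631 / 631 = 1
3786 = 2 × 3 × 631


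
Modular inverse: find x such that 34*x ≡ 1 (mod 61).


Use the extended Euclidean algorithm on (61, 34); each row r = 61*s + 34*t:
r=61, s=1, t=0
r=34, s=0, t=1
q=1: r=27, s=1, t=-1   [61*(1) + 34*(-1) = 27]
q=1: r=7, s=-1, t=2   [61*(-1) + 34*(2) = 7]
q=3: r=6, s=4, t=-7   [61*(4) + 34*(-7) = 6]
q=1: r=1, s=-5, t=9   [61*(-5) + 34*(9) = 1]
q=6: r=0, s=34, t=-61   [61*(34) + 34*(-61) = 0]
GCD = 1 with t = 9, so 34*(9) ≡ 1 (mod 61)
Inverse = 9 mod 61 = 9
Check: 34 * 9 = 306 ≡ 1 (mod 61)

34^(-1) ≡ 9 (mod 61)


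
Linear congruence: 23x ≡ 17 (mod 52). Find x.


GCD(23, 52) = 1, unique solution
a^(-1) mod 52 = 43
x = 43 * 17 mod 52 = 3

x ≡ 3 (mod 52)


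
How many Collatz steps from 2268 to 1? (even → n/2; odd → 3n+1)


2268 → 1134 → 567 → 1702 → 851 → 2554 → 1277 → 3832 → 1916 → 958 → 479 → 1438 → 719 → 2158 → 1079 → 3238 → 1619 → 4858 → 2429 → 7288 → 3644 → 1822 → 911 → 2734 → 1367 → 4102 → 2051 → 6154 → 3077 → 9232 → 4616 → 2308 → 1154 → 577 → 1732 → 866 → 433 → 1300 → 650 → 325 → 976 → 488 → 244 → 122 → 61 → 184 → 92 → 46 → 23 → 70 → 35 → 106 → 53 → 160 → 80 → 40 → 20 → 10 → 5 → 16 → 8 → 4 → 2 → 1
Total steps = 63

63 steps


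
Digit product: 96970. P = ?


9 × 6 × 9 × 7 × 0 = 0


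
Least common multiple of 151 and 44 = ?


GCD(151, 44) = 1
LCM = 151*44/1 = 6644/1 = 6644

LCM = 6644


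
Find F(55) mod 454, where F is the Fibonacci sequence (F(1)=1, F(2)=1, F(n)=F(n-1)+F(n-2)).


F(k) mod 454 for k=1..55:
1, 1, 2, 3, 5, 8, 13, 21, 34, 55, 89, 144, 233, 377, 156, 79, 235, 314, 95, 409, 50, 5, 55, 60, 115, 175, 290, 11, 301, 312, 159, 17, 176, 193, 369, 108, 23, 131, 154, 285, 439, 270, 255, 71, 326, 397, 269, 212, 27, 239, 266, 51, 317, 368, 231
F(55) mod 454 = 231


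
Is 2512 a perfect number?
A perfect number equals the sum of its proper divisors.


Proper divisors of 2512: 1, 2, 4, 8, 16, 157, 314, 628, 1256
Sum = 1 + 2 + 4 + 8 + 16 + 157 + 314 + 628 + 1256 = 2386

No, 2512 is not perfect (2386 ≠ 2512)


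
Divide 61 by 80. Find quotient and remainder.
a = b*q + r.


61 = 80 * 0 + 61
Check: 0 + 61 = 61

q = 0, r = 61


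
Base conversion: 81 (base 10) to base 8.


81 (base 10) = 81 (decimal)
81 (decimal) = 121 (base 8)


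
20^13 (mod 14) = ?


20^1 mod 14 = 6
20^2 mod 14 = 8
20^3 mod 14 = 6
20^4 mod 14 = 8
20^5 mod 14 = 6
20^6 mod 14 = 8
20^7 mod 14 = 6
20^8 mod 14 = 8
20^9 mod 14 = 6
20^10 mod 14 = 8
20^11 mod 14 = 6
20^12 mod 14 = 8
20^13 mod 14 = 6


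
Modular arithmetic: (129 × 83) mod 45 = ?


129 × 83 = 10707
10707 mod 45 = 42


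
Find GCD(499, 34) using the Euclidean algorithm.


499 = 14 * 34 + 23
34 = 1 * 23 + 11
23 = 2 * 11 + 1
11 = 11 * 1 + 0
GCD = 1


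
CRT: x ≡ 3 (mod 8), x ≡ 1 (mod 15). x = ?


M = 8*15 = 120
M1 = M/8 = 15, M2 = M/15 = 8
M1^(-1) mod 8 = 7, M2^(-1) mod 15 = 2
x = 3*15*7 + 1*8*2 = 331
331 mod 120 = 91
Check: 91 mod 8 = 3 ✓, 91 mod 15 = 1 ✓

x ≡ 91 (mod 120)


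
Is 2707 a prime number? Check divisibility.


Check divisors up to sqrt(2707) = 52.0288
No divisors found.
2707 is prime.

Yes, 2707 is prime


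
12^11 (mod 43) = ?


12^1 mod 43 = 12
12^2 mod 43 = 15
12^3 mod 43 = 8
12^4 mod 43 = 10
12^5 mod 43 = 34
12^6 mod 43 = 21
12^7 mod 43 = 37
12^8 mod 43 = 14
12^9 mod 43 = 39
12^10 mod 43 = 38
12^11 mod 43 = 26


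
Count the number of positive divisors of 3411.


3411 = 3^2 × 379^1
d(3411) = (2+1) × (1+1) = 6

6 divisors


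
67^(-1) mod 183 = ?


Use the extended Euclidean algorithm on (183, 67); each row r = 183*s + 67*t:
r=183, s=1, t=0
r=67, s=0, t=1
q=2: r=49, s=1, t=-2   [183*(1) + 67*(-2) = 49]
q=1: r=18, s=-1, t=3   [183*(-1) + 67*(3) = 18]
q=2: r=13, s=3, t=-8   [183*(3) + 67*(-8) = 13]
q=1: r=5, s=-4, t=11   [183*(-4) + 67*(11) = 5]
q=2: r=3, s=11, t=-30   [183*(11) + 67*(-30) = 3]
q=1: r=2, s=-15, t=41   [183*(-15) + 67*(41) = 2]
q=1: r=1, s=26, t=-71   [183*(26) + 67*(-71) = 1]
q=2: r=0, s=-67, t=183   [183*(-67) + 67*(183) = 0]
GCD = 1 with t = -71, so 67*(-71) ≡ 1 (mod 183)
Inverse = -71 mod 183 = 112
Check: 67 * 112 = 7504 ≡ 1 (mod 183)

67^(-1) ≡ 112 (mod 183)


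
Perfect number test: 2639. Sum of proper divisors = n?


Proper divisors of 2639: 1, 7, 13, 29, 91, 203, 377
Sum = 1 + 7 + 13 + 29 + 91 + 203 + 377 = 721

No, 2639 is not perfect (721 ≠ 2639)


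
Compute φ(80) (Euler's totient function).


80 = 2^4 × 5
Prime factors: 2, 5
φ(80) = 80 × (1-1/2) × (1-1/5)
= 80 × 1/2 × 4/5 = 32

φ(80) = 32


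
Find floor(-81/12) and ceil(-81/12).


-81/12 = -6.7500
floor = -7
ceil = -6

floor = -7, ceil = -6


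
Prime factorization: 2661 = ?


2661 / 3 = 887
887 / 887 = 1
2661 = 3 × 887


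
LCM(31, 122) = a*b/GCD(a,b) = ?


GCD(31, 122) = 1
LCM = 31*122/1 = 3782/1 = 3782

LCM = 3782


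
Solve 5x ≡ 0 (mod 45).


GCD(5, 45) = 5 divides 0
Divide: 1x ≡ 0 (mod 9)
x ≡ 0 (mod 9)


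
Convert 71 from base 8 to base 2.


71 (base 8) = 57 (decimal)
57 (decimal) = 111001 (base 2)


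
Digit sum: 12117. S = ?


1 + 2 + 1 + 1 + 7 = 12


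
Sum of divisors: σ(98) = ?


Divisors of 98: 1, 2, 7, 14, 49, 98
Sum = 1 + 2 + 7 + 14 + 49 + 98 = 171

σ(98) = 171


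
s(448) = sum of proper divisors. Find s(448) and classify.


Proper divisors: 1, 2, 4, 7, 8, 14, 16, 28, 32, 56, 64, 112, 224
Sum = 1 + 2 + 4 + 7 + 8 + 14 + 16 + 28 + 32 + 56 + 64 + 112 + 224 = 568
568 > 448 → abundant

s(448) = 568 (abundant)


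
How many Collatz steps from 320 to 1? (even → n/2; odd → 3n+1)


320 → 160 → 80 → 40 → 20 → 10 → 5 → 16 → 8 → 4 → 2 → 1
Total steps = 11

11 steps


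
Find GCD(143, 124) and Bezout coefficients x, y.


Tabular extended Euclidean (each row: r = 143*s + 124*t):
r=143, s=1, t=0
r=124, s=0, t=1
q=1: r=19, s=1, t=-1   [143*(1) + 124*(-1) = 19]
q=6: r=10, s=-6, t=7   [143*(-6) + 124*(7) = 10]
q=1: r=9, s=7, t=-8   [143*(7) + 124*(-8) = 9]
q=1: r=1, s=-13, t=15   [143*(-13) + 124*(15) = 1]
q=9: r=0, s=124, t=-143   [143*(124) + 124*(-143) = 0]
GCD = 1; from the row with r=1: x=-13, y=15
Check: 143*(-13) + 124*(15) = -1859 + 1860 = 1

GCD = 1, x = -13, y = 15


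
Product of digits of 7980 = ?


7 × 9 × 8 × 0 = 0


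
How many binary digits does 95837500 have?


95837500 in base 2 = 101101101100101110100111100
Number of digits = 27

27 digits (base 2)


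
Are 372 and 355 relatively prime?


Euclidean algorithm:
372 = 1 * 355 + 17
355 = 20 * 17 + 15
17 = 1 * 15 + 2
15 = 7 * 2 + 1
2 = 2 * 1 + 0
GCD(372, 355) = 1

Yes, coprime (GCD = 1)


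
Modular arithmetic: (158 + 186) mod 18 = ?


158 + 186 = 344
344 mod 18 = 2


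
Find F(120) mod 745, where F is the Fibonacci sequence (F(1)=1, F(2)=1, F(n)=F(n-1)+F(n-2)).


F(k) mod 745 for k=1..120:
1, 1, 2, 3, 5, 8, 13, 21, 34, 55, 89, 144, 233, 377, 610, 242, 107, 349, 456, 60, 516, 576, 347, 178, 525, 703, 483, 441, 179, 620, 54, 674, 728, 657, 640, 552, 447, 254, 701, 210, 166, 376, 542, 173, 715, 143, 113, 256, 369, 625, 249, 129, 378, 507, 140, 647, 42, 689, 731, 675, 661, 591, 507, 353, 115, 468, 583, 306, 144, 450, 594, 299, 148, 447, 595, 297, 147, 444, 591, 290, 136, 426, 562, 243, 60, 303, 363, 666, 284, 205, 489, 694, 438, 387, 80, 467, 547, 269, 71, 340, 411, 6, 417, 423, 95, 518, 613, 386, 254, 640, 149, 44, 193, 237, 430, 667, 352, 274, 626, 155
F(120) mod 745 = 155


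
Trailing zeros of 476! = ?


floor(476/5) = 95
floor(476/25) = 19
floor(476/125) = 3
Total = 117

117 trailing zeros


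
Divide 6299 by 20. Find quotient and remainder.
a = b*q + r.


6299 = 20 * 314 + 19
Check: 6280 + 19 = 6299

q = 314, r = 19


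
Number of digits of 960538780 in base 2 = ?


960538780 in base 2 = 111001010000001010100010011100
Number of digits = 30

30 digits (base 2)


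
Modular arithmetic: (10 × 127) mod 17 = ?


10 × 127 = 1270
1270 mod 17 = 12


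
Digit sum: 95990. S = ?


9 + 5 + 9 + 9 + 0 = 32


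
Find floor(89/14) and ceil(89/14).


89/14 = 6.3571
floor = 6
ceil = 7

floor = 6, ceil = 7


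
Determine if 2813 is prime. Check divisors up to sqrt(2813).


2813 / 29 = 97 (exact division)
2813 is NOT prime.

No, 2813 is not prime


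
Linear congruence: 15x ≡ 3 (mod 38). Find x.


GCD(15, 38) = 1, unique solution
a^(-1) mod 38 = 33
x = 33 * 3 mod 38 = 23

x ≡ 23 (mod 38)


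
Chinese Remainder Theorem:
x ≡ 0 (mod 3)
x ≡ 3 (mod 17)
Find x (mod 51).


M = 3*17 = 51
M1 = M/3 = 17, M2 = M/17 = 3
M1^(-1) mod 3 = 2, M2^(-1) mod 17 = 6
x = 0*17*2 + 3*3*6 = 54
54 mod 51 = 3
Check: 3 mod 3 = 0 ✓, 3 mod 17 = 3 ✓

x ≡ 3 (mod 51)


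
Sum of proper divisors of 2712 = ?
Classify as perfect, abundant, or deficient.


Proper divisors: 1, 2, 3, 4, 6, 8, 12, 24, 113, 226, 339, 452, 678, 904, 1356
Sum = 1 + 2 + 3 + 4 + 6 + 8 + 12 + 24 + 113 + 226 + 339 + 452 + 678 + 904 + 1356 = 4128
4128 > 2712 → abundant

s(2712) = 4128 (abundant)


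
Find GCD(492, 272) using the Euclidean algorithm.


492 = 1 * 272 + 220
272 = 1 * 220 + 52
220 = 4 * 52 + 12
52 = 4 * 12 + 4
12 = 3 * 4 + 0
GCD = 4


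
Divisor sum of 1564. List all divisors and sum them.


Divisors of 1564: 1, 2, 4, 17, 23, 34, 46, 68, 92, 391, 782, 1564
Sum = 1 + 2 + 4 + 17 + 23 + 34 + 46 + 68 + 92 + 391 + 782 + 1564 = 3024

σ(1564) = 3024


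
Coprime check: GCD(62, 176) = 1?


Euclidean algorithm:
176 = 2 * 62 + 52
62 = 1 * 52 + 10
52 = 5 * 10 + 2
10 = 5 * 2 + 0
GCD(62, 176) = 2

No, not coprime (GCD = 2)


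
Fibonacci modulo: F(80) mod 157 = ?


F(k) mod 157 for k=1..80:
1, 1, 2, 3, 5, 8, 13, 21, 34, 55, 89, 144, 76, 63, 139, 45, 27, 72, 99, 14, 113, 127, 83, 53, 136, 32, 11, 43, 54, 97, 151, 91, 85, 19, 104, 123, 70, 36, 106, 142, 91, 76, 10, 86, 96, 25, 121, 146, 110, 99, 52, 151, 46, 40, 86, 126, 55, 24, 79, 103, 25, 128, 153, 124, 120, 87, 50, 137, 30, 10, 40, 50, 90, 140, 73, 56, 129, 28, 0, 28
F(80) mod 157 = 28


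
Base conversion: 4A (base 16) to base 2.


4A (base 16) = 74 (decimal)
74 (decimal) = 1001010 (base 2)


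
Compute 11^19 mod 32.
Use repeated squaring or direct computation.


11^1 mod 32 = 11
11^2 mod 32 = 25
11^3 mod 32 = 19
11^4 mod 32 = 17
11^5 mod 32 = 27
11^6 mod 32 = 9
11^7 mod 32 = 3
11^8 mod 32 = 1
11^9 mod 32 = 11
11^10 mod 32 = 25
11^11 mod 32 = 19
11^12 mod 32 = 17
11^13 mod 32 = 27
11^14 mod 32 = 9
11^15 mod 32 = 3
11^16 mod 32 = 1
11^17 mod 32 = 11
11^18 mod 32 = 25
11^19 mod 32 = 19


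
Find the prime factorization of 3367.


3367 / 7 = 481
481 / 13 = 37
37 / 37 = 1
3367 = 7 × 13 × 37


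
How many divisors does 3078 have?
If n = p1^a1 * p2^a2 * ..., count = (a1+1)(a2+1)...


3078 = 2^1 × 3^4 × 19^1
d(3078) = (1+1) × (4+1) × (1+1) = 20

20 divisors


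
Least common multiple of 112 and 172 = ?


GCD(112, 172) = 4
LCM = 112*172/4 = 19264/4 = 4816

LCM = 4816


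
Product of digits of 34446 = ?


3 × 4 × 4 × 4 × 6 = 1152


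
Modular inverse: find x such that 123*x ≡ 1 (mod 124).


Use the extended Euclidean algorithm on (124, 123); each row r = 124*s + 123*t:
r=124, s=1, t=0
r=123, s=0, t=1
q=1: r=1, s=1, t=-1   [124*(1) + 123*(-1) = 1]
q=123: r=0, s=-123, t=124   [124*(-123) + 123*(124) = 0]
GCD = 1 with t = -1, so 123*(-1) ≡ 1 (mod 124)
Inverse = -1 mod 124 = 123
Check: 123 * 123 = 15129 ≡ 1 (mod 124)

123^(-1) ≡ 123 (mod 124)


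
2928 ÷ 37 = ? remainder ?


2928 = 37 * 79 + 5
Check: 2923 + 5 = 2928

q = 79, r = 5


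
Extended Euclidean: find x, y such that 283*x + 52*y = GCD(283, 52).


Tabular extended Euclidean (each row: r = 283*s + 52*t):
r=283, s=1, t=0
r=52, s=0, t=1
q=5: r=23, s=1, t=-5   [283*(1) + 52*(-5) = 23]
q=2: r=6, s=-2, t=11   [283*(-2) + 52*(11) = 6]
q=3: r=5, s=7, t=-38   [283*(7) + 52*(-38) = 5]
q=1: r=1, s=-9, t=49   [283*(-9) + 52*(49) = 1]
q=5: r=0, s=52, t=-283   [283*(52) + 52*(-283) = 0]
GCD = 1; from the row with r=1: x=-9, y=49
Check: 283*(-9) + 52*(49) = -2547 + 2548 = 1

GCD = 1, x = -9, y = 49


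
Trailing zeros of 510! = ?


floor(510/5) = 102
floor(510/25) = 20
floor(510/125) = 4
Total = 126

126 trailing zeros


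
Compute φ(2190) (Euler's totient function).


2190 = 2 × 3 × 5 × 73
Prime factors: 2, 3, 5, 73
φ(2190) = 2190 × (1-1/2) × (1-1/3) × (1-1/5) × (1-1/73)
= 2190 × 1/2 × 2/3 × 4/5 × 72/73 = 576

φ(2190) = 576


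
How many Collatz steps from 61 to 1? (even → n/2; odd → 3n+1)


61 → 184 → 92 → 46 → 23 → 70 → 35 → 106 → 53 → 160 → 80 → 40 → 20 → 10 → 5 → 16 → 8 → 4 → 2 → 1
Total steps = 19

19 steps


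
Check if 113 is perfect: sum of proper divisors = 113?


Proper divisors of 113: 1
Sum = 1 = 1

No, 113 is not perfect (1 ≠ 113)


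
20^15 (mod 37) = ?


20^1 mod 37 = 20
20^2 mod 37 = 30
20^3 mod 37 = 8
20^4 mod 37 = 12
20^5 mod 37 = 18
20^6 mod 37 = 27
20^7 mod 37 = 22
20^8 mod 37 = 33
20^9 mod 37 = 31
20^10 mod 37 = 28
20^11 mod 37 = 5
20^12 mod 37 = 26
20^13 mod 37 = 2
20^14 mod 37 = 3
20^15 mod 37 = 23


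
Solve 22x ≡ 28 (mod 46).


GCD(22, 46) = 2 divides 28
Divide: 11x ≡ 14 (mod 23)
x ≡ 18 (mod 23)


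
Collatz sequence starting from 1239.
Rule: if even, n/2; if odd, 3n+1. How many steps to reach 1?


1239 → 3718 → 1859 → 5578 → 2789 → 8368 → 4184 → 2092 → 1046 → 523 → 1570 → 785 → 2356 → 1178 → 589 → 1768 → 884 → 442 → 221 → 664 → 332 → 166 → 83 → 250 → 125 → 376 → 188 → 94 → 47 → 142 → 71 → 214 → 107 → 322 → 161 → 484 → 242 → 121 → 364 → 182 → 91 → 274 → 137 → 412 → 206 → 103 → 310 → 155 → 466 → 233 → 700 → 350 → 175 → 526 → 263 → 790 → 395 → 1186 → 593 → 1780 → 890 → 445 → 1336 → 668 → 334 → 167 → 502 → 251 → 754 → 377 → 1132 → 566 → 283 → 850 → 425 → 1276 → 638 → 319 → 958 → 479 → 1438 → 719 → 2158 → 1079 → 3238 → 1619 → 4858 → 2429 → 7288 → 3644 → 1822 → 911 → 2734 → 1367 → 4102 → 2051 → 6154 → 3077 → 9232 → 4616 → 2308 → 1154 → 577 → 1732 → 866 → 433 → 1300 → 650 → 325 → 976 → 488 → 244 → 122 → 61 → 184 → 92 → 46 → 23 → 70 → 35 → 106 → 53 → 160 → 80 → 40 → 20 → 10 → 5 → 16 → 8 → 4 → 2 → 1
Total steps = 132

132 steps


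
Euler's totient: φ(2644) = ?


2644 = 2^2 × 661
Prime factors: 2, 661
φ(2644) = 2644 × (1-1/2) × (1-1/661)
= 2644 × 1/2 × 660/661 = 1320

φ(2644) = 1320


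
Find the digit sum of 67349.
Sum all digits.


6 + 7 + 3 + 4 + 9 = 29


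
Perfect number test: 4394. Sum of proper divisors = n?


Proper divisors of 4394: 1, 2, 13, 26, 169, 338, 2197
Sum = 1 + 2 + 13 + 26 + 169 + 338 + 2197 = 2746

No, 4394 is not perfect (2746 ≠ 4394)


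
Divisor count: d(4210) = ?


4210 = 2^1 × 5^1 × 421^1
d(4210) = (1+1) × (1+1) × (1+1) = 8

8 divisors


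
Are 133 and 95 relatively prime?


Euclidean algorithm:
133 = 1 * 95 + 38
95 = 2 * 38 + 19
38 = 2 * 19 + 0
GCD(133, 95) = 19

No, not coprime (GCD = 19)


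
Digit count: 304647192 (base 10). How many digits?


304647192 has 9 digits in base 10
floor(log10(304647192)) + 1 = floor(8.4838) + 1 = 9

9 digits (base 10)


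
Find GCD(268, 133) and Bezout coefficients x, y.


Tabular extended Euclidean (each row: r = 268*s + 133*t):
r=268, s=1, t=0
r=133, s=0, t=1
q=2: r=2, s=1, t=-2   [268*(1) + 133*(-2) = 2]
q=66: r=1, s=-66, t=133   [268*(-66) + 133*(133) = 1]
q=2: r=0, s=133, t=-268   [268*(133) + 133*(-268) = 0]
GCD = 1; from the row with r=1: x=-66, y=133
Check: 268*(-66) + 133*(133) = -17688 + 17689 = 1

GCD = 1, x = -66, y = 133


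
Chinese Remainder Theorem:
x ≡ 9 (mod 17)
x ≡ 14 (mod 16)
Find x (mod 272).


M = 17*16 = 272
M1 = M/17 = 16, M2 = M/16 = 17
M1^(-1) mod 17 = 16, M2^(-1) mod 16 = 1
x = 9*16*16 + 14*17*1 = 2542
2542 mod 272 = 94
Check: 94 mod 17 = 9 ✓, 94 mod 16 = 14 ✓

x ≡ 94 (mod 272)


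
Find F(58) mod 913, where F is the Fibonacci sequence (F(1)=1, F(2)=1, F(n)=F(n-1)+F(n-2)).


F(k) mod 913 for k=1..58:
1, 1, 2, 3, 5, 8, 13, 21, 34, 55, 89, 144, 233, 377, 610, 74, 684, 758, 529, 374, 903, 364, 354, 718, 159, 877, 123, 87, 210, 297, 507, 804, 398, 289, 687, 63, 750, 813, 650, 550, 287, 837, 211, 135, 346, 481, 827, 395, 309, 704, 100, 804, 904, 795, 786, 668, 541, 296
F(58) mod 913 = 296


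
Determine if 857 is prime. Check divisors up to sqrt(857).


Check divisors up to sqrt(857) = 29.2746
No divisors found.
857 is prime.

Yes, 857 is prime


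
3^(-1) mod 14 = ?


Use the extended Euclidean algorithm on (14, 3); each row r = 14*s + 3*t:
r=14, s=1, t=0
r=3, s=0, t=1
q=4: r=2, s=1, t=-4   [14*(1) + 3*(-4) = 2]
q=1: r=1, s=-1, t=5   [14*(-1) + 3*(5) = 1]
q=2: r=0, s=3, t=-14   [14*(3) + 3*(-14) = 0]
GCD = 1 with t = 5, so 3*(5) ≡ 1 (mod 14)
Inverse = 5 mod 14 = 5
Check: 3 * 5 = 15 ≡ 1 (mod 14)

3^(-1) ≡ 5 (mod 14)


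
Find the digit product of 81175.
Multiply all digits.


8 × 1 × 1 × 7 × 5 = 280


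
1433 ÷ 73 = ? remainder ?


1433 = 73 * 19 + 46
Check: 1387 + 46 = 1433

q = 19, r = 46


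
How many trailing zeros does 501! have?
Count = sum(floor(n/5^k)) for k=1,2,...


floor(501/5) = 100
floor(501/25) = 20
floor(501/125) = 4
Total = 124

124 trailing zeros


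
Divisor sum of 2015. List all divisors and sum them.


Divisors of 2015: 1, 5, 13, 31, 65, 155, 403, 2015
Sum = 1 + 5 + 13 + 31 + 65 + 155 + 403 + 2015 = 2688

σ(2015) = 2688


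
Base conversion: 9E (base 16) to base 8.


9E (base 16) = 158 (decimal)
158 (decimal) = 236 (base 8)


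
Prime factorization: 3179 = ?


3179 / 11 = 289
289 / 17 = 17
17 / 17 = 1
3179 = 11 × 17^2


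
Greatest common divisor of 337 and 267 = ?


337 = 1 * 267 + 70
267 = 3 * 70 + 57
70 = 1 * 57 + 13
57 = 4 * 13 + 5
13 = 2 * 5 + 3
5 = 1 * 3 + 2
3 = 1 * 2 + 1
2 = 2 * 1 + 0
GCD = 1


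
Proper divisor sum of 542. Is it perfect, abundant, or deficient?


Proper divisors: 1, 2, 271
Sum = 1 + 2 + 271 = 274
274 < 542 → deficient

s(542) = 274 (deficient)


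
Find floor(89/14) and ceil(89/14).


89/14 = 6.3571
floor = 6
ceil = 7

floor = 6, ceil = 7


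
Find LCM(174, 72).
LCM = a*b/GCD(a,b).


GCD(174, 72) = 6
LCM = 174*72/6 = 12528/6 = 2088

LCM = 2088


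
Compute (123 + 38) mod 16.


123 + 38 = 161
161 mod 16 = 1


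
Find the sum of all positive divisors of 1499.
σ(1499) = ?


Divisors of 1499: 1, 1499
Sum = 1 + 1499 = 1500

σ(1499) = 1500


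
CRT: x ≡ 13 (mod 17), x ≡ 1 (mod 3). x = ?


M = 17*3 = 51
M1 = M/17 = 3, M2 = M/3 = 17
M1^(-1) mod 17 = 6, M2^(-1) mod 3 = 2
x = 13*3*6 + 1*17*2 = 268
268 mod 51 = 13
Check: 13 mod 17 = 13 ✓, 13 mod 3 = 1 ✓

x ≡ 13 (mod 51)


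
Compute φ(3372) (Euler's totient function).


3372 = 2^2 × 3 × 281
Prime factors: 2, 3, 281
φ(3372) = 3372 × (1-1/2) × (1-1/3) × (1-1/281)
= 3372 × 1/2 × 2/3 × 280/281 = 1120

φ(3372) = 1120


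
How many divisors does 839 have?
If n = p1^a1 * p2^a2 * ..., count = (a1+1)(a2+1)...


839 = 839^1
d(839) = (1+1) = 2

2 divisors


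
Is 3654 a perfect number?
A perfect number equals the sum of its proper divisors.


Proper divisors of 3654: 1, 2, 3, 6, 7, 9, 14, 18, 21, 29, 42, 58, 63, 87, 126, 174, 203, 261, 406, 522, 609, 1218, 1827
Sum = 1 + 2 + 3 + 6 + 7 + 9 + 14 + 18 + 21 + 29 + 42 + 58 + 63 + 87 + 126 + 174 + 203 + 261 + 406 + 522 + 609 + 1218 + 1827 = 5706

No, 3654 is not perfect (5706 ≠ 3654)


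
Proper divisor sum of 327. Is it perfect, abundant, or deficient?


Proper divisors: 1, 3, 109
Sum = 1 + 3 + 109 = 113
113 < 327 → deficient

s(327) = 113 (deficient)


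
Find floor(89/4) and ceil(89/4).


89/4 = 22.2500
floor = 22
ceil = 23

floor = 22, ceil = 23


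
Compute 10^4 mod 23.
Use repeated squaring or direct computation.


10^1 mod 23 = 10
10^2 mod 23 = 8
10^3 mod 23 = 11
10^4 mod 23 = 18


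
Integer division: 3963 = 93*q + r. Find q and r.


3963 = 93 * 42 + 57
Check: 3906 + 57 = 3963

q = 42, r = 57


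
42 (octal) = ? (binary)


42 (base 8) = 34 (decimal)
34 (decimal) = 100010 (base 2)


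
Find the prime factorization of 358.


358 / 2 = 179
179 / 179 = 1
358 = 2 × 179


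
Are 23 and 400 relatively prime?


Euclidean algorithm:
400 = 17 * 23 + 9
23 = 2 * 9 + 5
9 = 1 * 5 + 4
5 = 1 * 4 + 1
4 = 4 * 1 + 0
GCD(23, 400) = 1

Yes, coprime (GCD = 1)


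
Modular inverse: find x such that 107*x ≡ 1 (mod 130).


Use the extended Euclidean algorithm on (130, 107); each row r = 130*s + 107*t:
r=130, s=1, t=0
r=107, s=0, t=1
q=1: r=23, s=1, t=-1   [130*(1) + 107*(-1) = 23]
q=4: r=15, s=-4, t=5   [130*(-4) + 107*(5) = 15]
q=1: r=8, s=5, t=-6   [130*(5) + 107*(-6) = 8]
q=1: r=7, s=-9, t=11   [130*(-9) + 107*(11) = 7]
q=1: r=1, s=14, t=-17   [130*(14) + 107*(-17) = 1]
q=7: r=0, s=-107, t=130   [130*(-107) + 107*(130) = 0]
GCD = 1 with t = -17, so 107*(-17) ≡ 1 (mod 130)
Inverse = -17 mod 130 = 113
Check: 107 * 113 = 12091 ≡ 1 (mod 130)

107^(-1) ≡ 113 (mod 130)


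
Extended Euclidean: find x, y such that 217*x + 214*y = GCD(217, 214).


Tabular extended Euclidean (each row: r = 217*s + 214*t):
r=217, s=1, t=0
r=214, s=0, t=1
q=1: r=3, s=1, t=-1   [217*(1) + 214*(-1) = 3]
q=71: r=1, s=-71, t=72   [217*(-71) + 214*(72) = 1]
q=3: r=0, s=214, t=-217   [217*(214) + 214*(-217) = 0]
GCD = 1; from the row with r=1: x=-71, y=72
Check: 217*(-71) + 214*(72) = -15407 + 15408 = 1

GCD = 1, x = -71, y = 72


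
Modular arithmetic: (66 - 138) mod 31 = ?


66 - 138 = -72
-72 mod 31 = 21


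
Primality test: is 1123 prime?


Check divisors up to sqrt(1123) = 33.5112
No divisors found.
1123 is prime.

Yes, 1123 is prime
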